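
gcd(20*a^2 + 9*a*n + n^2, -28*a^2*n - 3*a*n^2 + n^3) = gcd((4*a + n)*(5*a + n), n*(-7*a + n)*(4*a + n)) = 4*a + n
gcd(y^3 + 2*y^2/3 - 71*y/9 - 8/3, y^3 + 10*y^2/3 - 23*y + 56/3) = y - 8/3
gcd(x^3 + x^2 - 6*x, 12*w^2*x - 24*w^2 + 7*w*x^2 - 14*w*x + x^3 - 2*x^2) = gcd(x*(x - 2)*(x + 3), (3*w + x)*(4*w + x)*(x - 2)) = x - 2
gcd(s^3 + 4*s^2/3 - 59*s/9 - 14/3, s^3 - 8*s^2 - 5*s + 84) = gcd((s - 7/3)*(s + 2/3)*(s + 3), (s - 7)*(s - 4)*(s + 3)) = s + 3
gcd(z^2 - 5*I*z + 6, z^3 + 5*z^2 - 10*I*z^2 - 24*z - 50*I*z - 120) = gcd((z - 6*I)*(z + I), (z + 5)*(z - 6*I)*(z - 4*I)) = z - 6*I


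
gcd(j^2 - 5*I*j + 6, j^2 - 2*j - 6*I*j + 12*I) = j - 6*I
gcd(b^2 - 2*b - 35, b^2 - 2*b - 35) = b^2 - 2*b - 35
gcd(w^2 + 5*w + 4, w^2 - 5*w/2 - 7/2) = w + 1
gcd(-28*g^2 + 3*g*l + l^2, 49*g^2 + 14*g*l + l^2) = 7*g + l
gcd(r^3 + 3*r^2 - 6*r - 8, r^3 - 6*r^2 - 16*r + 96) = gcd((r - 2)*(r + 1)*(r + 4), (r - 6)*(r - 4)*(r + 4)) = r + 4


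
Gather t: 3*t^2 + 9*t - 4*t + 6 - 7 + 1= 3*t^2 + 5*t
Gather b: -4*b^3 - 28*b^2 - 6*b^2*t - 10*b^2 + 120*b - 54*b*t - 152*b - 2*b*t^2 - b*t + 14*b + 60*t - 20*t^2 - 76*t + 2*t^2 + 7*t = -4*b^3 + b^2*(-6*t - 38) + b*(-2*t^2 - 55*t - 18) - 18*t^2 - 9*t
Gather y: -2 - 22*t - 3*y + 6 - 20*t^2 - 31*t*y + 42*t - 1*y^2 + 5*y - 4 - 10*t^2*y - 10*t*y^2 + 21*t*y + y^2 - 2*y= -20*t^2 - 10*t*y^2 + 20*t + y*(-10*t^2 - 10*t)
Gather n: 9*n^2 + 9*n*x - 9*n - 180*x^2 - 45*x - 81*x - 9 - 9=9*n^2 + n*(9*x - 9) - 180*x^2 - 126*x - 18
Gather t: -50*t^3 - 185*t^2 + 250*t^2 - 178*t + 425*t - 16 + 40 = -50*t^3 + 65*t^2 + 247*t + 24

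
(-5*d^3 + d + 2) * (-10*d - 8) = 50*d^4 + 40*d^3 - 10*d^2 - 28*d - 16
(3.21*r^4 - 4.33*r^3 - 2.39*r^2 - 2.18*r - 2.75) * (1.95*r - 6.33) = 6.2595*r^5 - 28.7628*r^4 + 22.7484*r^3 + 10.8777*r^2 + 8.4369*r + 17.4075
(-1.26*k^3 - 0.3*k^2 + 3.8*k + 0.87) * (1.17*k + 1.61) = -1.4742*k^4 - 2.3796*k^3 + 3.963*k^2 + 7.1359*k + 1.4007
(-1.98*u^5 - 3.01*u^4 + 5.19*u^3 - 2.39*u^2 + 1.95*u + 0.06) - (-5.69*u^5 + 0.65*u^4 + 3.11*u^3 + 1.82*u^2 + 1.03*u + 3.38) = 3.71*u^5 - 3.66*u^4 + 2.08*u^3 - 4.21*u^2 + 0.92*u - 3.32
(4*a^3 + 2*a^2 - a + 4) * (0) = 0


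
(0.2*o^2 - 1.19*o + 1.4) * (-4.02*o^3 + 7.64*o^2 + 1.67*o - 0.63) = -0.804*o^5 + 6.3118*o^4 - 14.3856*o^3 + 8.5827*o^2 + 3.0877*o - 0.882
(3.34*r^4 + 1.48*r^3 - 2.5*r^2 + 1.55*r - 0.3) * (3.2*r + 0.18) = 10.688*r^5 + 5.3372*r^4 - 7.7336*r^3 + 4.51*r^2 - 0.681*r - 0.054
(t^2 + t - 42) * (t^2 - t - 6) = t^4 - 49*t^2 + 36*t + 252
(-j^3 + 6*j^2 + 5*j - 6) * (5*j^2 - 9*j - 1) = -5*j^5 + 39*j^4 - 28*j^3 - 81*j^2 + 49*j + 6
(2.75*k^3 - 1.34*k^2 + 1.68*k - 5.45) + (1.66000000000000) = 2.75*k^3 - 1.34*k^2 + 1.68*k - 3.79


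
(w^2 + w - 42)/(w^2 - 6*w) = (w + 7)/w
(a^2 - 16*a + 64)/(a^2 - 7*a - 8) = (a - 8)/(a + 1)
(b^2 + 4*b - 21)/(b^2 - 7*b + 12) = (b + 7)/(b - 4)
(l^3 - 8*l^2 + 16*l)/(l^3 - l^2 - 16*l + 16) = l*(l - 4)/(l^2 + 3*l - 4)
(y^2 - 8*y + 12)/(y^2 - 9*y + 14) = (y - 6)/(y - 7)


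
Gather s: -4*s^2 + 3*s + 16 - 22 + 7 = -4*s^2 + 3*s + 1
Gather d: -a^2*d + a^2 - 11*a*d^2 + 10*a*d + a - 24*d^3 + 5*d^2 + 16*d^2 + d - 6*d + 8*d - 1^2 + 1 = a^2 + a - 24*d^3 + d^2*(21 - 11*a) + d*(-a^2 + 10*a + 3)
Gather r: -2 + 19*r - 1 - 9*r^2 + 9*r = -9*r^2 + 28*r - 3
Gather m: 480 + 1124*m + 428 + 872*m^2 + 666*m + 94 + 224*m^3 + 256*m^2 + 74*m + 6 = 224*m^3 + 1128*m^2 + 1864*m + 1008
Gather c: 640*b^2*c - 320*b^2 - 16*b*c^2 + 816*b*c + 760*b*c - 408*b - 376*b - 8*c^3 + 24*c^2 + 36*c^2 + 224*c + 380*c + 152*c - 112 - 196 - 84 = -320*b^2 - 784*b - 8*c^3 + c^2*(60 - 16*b) + c*(640*b^2 + 1576*b + 756) - 392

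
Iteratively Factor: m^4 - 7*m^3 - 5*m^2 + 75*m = (m + 3)*(m^3 - 10*m^2 + 25*m) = (m - 5)*(m + 3)*(m^2 - 5*m) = m*(m - 5)*(m + 3)*(m - 5)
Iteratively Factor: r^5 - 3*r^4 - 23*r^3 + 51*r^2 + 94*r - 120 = (r - 3)*(r^4 - 23*r^2 - 18*r + 40) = (r - 5)*(r - 3)*(r^3 + 5*r^2 + 2*r - 8) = (r - 5)*(r - 3)*(r + 2)*(r^2 + 3*r - 4) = (r - 5)*(r - 3)*(r - 1)*(r + 2)*(r + 4)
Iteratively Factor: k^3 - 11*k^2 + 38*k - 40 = (k - 2)*(k^2 - 9*k + 20) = (k - 5)*(k - 2)*(k - 4)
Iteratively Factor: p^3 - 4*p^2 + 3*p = (p - 1)*(p^2 - 3*p) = (p - 3)*(p - 1)*(p)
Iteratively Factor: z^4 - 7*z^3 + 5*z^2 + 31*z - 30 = (z - 5)*(z^3 - 2*z^2 - 5*z + 6) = (z - 5)*(z - 3)*(z^2 + z - 2) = (z - 5)*(z - 3)*(z - 1)*(z + 2)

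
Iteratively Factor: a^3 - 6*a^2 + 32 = (a - 4)*(a^2 - 2*a - 8) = (a - 4)*(a + 2)*(a - 4)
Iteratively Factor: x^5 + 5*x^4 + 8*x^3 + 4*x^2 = (x)*(x^4 + 5*x^3 + 8*x^2 + 4*x) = x^2*(x^3 + 5*x^2 + 8*x + 4) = x^2*(x + 2)*(x^2 + 3*x + 2) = x^2*(x + 2)^2*(x + 1)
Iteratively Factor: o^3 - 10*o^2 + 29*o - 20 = (o - 4)*(o^2 - 6*o + 5) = (o - 4)*(o - 1)*(o - 5)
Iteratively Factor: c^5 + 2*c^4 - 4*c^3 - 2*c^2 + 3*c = (c)*(c^4 + 2*c^3 - 4*c^2 - 2*c + 3) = c*(c + 3)*(c^3 - c^2 - c + 1) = c*(c - 1)*(c + 3)*(c^2 - 1) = c*(c - 1)*(c + 1)*(c + 3)*(c - 1)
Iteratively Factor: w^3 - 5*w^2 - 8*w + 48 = (w + 3)*(w^2 - 8*w + 16) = (w - 4)*(w + 3)*(w - 4)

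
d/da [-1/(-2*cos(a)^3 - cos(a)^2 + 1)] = 2*(3*cos(a) + 1)*sin(a)*cos(a)/(2*cos(a)^3 + cos(a)^2 - 1)^2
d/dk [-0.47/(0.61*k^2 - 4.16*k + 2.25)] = (0.5734*k - 1.9552)/(0.61*k^2 - 4.16*k + 2.25)^2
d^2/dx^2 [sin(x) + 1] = -sin(x)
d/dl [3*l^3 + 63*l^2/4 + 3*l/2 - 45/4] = 9*l^2 + 63*l/2 + 3/2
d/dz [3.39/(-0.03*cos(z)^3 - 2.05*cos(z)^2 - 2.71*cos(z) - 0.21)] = (0.3051*sin(z)^2 - 13.899*cos(z) - 9.492)*sin(z)/(0.03*cos(z)^3 + 2.05*cos(z)^2 + 2.71*cos(z) + 0.21)^2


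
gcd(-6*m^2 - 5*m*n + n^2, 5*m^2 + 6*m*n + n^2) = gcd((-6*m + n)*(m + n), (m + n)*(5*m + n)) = m + n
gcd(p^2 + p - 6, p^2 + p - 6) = p^2 + p - 6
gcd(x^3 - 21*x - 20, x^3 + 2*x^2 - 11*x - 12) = x^2 + 5*x + 4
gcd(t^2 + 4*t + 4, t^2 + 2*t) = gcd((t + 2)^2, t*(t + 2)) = t + 2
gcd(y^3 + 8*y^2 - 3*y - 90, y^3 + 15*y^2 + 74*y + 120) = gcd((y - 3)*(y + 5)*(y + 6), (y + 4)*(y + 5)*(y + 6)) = y^2 + 11*y + 30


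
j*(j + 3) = j^2 + 3*j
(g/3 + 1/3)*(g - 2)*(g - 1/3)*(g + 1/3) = g^4/3 - g^3/3 - 19*g^2/27 + g/27 + 2/27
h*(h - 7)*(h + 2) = h^3 - 5*h^2 - 14*h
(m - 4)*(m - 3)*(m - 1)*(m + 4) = m^4 - 4*m^3 - 13*m^2 + 64*m - 48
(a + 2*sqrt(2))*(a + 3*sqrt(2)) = a^2 + 5*sqrt(2)*a + 12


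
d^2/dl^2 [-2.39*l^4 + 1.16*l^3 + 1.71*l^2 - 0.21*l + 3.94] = -28.68*l^2 + 6.96*l + 3.42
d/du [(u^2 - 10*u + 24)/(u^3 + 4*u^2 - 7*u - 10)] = (-u^4 + 20*u^3 - 39*u^2 - 212*u + 268)/(u^6 + 8*u^5 + 2*u^4 - 76*u^3 - 31*u^2 + 140*u + 100)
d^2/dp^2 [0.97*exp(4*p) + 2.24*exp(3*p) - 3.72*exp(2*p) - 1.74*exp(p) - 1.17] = (15.52*exp(3*p) + 20.16*exp(2*p) - 14.88*exp(p) - 1.74)*exp(p)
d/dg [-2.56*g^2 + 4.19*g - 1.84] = 4.19 - 5.12*g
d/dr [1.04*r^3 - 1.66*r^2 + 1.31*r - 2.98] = 3.12*r^2 - 3.32*r + 1.31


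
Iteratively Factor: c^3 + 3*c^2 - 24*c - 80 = (c + 4)*(c^2 - c - 20) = (c - 5)*(c + 4)*(c + 4)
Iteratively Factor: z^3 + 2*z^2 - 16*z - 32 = (z + 2)*(z^2 - 16) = (z + 2)*(z + 4)*(z - 4)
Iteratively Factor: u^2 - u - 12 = (u - 4)*(u + 3)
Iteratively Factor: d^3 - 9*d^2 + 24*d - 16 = (d - 1)*(d^2 - 8*d + 16) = (d - 4)*(d - 1)*(d - 4)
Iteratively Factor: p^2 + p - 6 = (p + 3)*(p - 2)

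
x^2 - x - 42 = (x - 7)*(x + 6)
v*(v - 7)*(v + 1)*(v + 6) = v^4 - 43*v^2 - 42*v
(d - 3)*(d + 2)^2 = d^3 + d^2 - 8*d - 12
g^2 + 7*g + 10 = (g + 2)*(g + 5)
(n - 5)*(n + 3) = n^2 - 2*n - 15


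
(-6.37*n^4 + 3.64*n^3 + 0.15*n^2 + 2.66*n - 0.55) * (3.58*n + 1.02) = -22.8046*n^5 + 6.5338*n^4 + 4.2498*n^3 + 9.6758*n^2 + 0.7442*n - 0.561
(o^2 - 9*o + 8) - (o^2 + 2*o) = 8 - 11*o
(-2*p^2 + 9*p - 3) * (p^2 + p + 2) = -2*p^4 + 7*p^3 + 2*p^2 + 15*p - 6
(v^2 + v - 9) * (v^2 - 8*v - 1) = v^4 - 7*v^3 - 18*v^2 + 71*v + 9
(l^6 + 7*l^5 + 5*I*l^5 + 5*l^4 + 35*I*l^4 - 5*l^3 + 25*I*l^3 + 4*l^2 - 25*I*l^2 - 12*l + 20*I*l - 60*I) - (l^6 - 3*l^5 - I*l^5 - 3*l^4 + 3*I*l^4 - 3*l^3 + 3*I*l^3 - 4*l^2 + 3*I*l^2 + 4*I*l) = 10*l^5 + 6*I*l^5 + 8*l^4 + 32*I*l^4 - 2*l^3 + 22*I*l^3 + 8*l^2 - 28*I*l^2 - 12*l + 16*I*l - 60*I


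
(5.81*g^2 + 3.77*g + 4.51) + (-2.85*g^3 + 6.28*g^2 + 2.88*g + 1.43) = -2.85*g^3 + 12.09*g^2 + 6.65*g + 5.94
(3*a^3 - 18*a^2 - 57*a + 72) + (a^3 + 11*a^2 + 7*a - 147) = 4*a^3 - 7*a^2 - 50*a - 75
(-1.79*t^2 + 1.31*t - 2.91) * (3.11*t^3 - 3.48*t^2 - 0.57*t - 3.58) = -5.5669*t^5 + 10.3033*t^4 - 12.5886*t^3 + 15.7883*t^2 - 3.0311*t + 10.4178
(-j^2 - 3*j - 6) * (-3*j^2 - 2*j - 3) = 3*j^4 + 11*j^3 + 27*j^2 + 21*j + 18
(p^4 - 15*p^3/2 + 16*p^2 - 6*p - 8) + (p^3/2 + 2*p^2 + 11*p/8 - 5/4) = p^4 - 7*p^3 + 18*p^2 - 37*p/8 - 37/4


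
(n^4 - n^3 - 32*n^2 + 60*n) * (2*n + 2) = 2*n^5 - 66*n^3 + 56*n^2 + 120*n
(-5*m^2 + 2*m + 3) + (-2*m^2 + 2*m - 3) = -7*m^2 + 4*m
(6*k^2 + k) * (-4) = -24*k^2 - 4*k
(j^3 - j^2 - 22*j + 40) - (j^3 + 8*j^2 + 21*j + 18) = -9*j^2 - 43*j + 22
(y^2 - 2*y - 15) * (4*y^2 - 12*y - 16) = 4*y^4 - 20*y^3 - 52*y^2 + 212*y + 240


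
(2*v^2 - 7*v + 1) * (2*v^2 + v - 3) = 4*v^4 - 12*v^3 - 11*v^2 + 22*v - 3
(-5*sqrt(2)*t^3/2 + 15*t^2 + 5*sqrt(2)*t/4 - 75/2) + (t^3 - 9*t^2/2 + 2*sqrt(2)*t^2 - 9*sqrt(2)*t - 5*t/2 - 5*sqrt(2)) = -5*sqrt(2)*t^3/2 + t^3 + 2*sqrt(2)*t^2 + 21*t^2/2 - 31*sqrt(2)*t/4 - 5*t/2 - 75/2 - 5*sqrt(2)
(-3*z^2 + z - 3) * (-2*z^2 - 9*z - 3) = 6*z^4 + 25*z^3 + 6*z^2 + 24*z + 9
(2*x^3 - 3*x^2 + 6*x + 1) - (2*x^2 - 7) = 2*x^3 - 5*x^2 + 6*x + 8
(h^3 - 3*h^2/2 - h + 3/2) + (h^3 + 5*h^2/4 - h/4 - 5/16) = 2*h^3 - h^2/4 - 5*h/4 + 19/16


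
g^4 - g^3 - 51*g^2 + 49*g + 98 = (g - 7)*(g - 2)*(g + 1)*(g + 7)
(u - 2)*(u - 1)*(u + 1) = u^3 - 2*u^2 - u + 2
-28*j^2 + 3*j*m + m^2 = (-4*j + m)*(7*j + m)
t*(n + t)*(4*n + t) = 4*n^2*t + 5*n*t^2 + t^3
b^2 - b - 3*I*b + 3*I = (b - 1)*(b - 3*I)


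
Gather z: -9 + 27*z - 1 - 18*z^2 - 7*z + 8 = -18*z^2 + 20*z - 2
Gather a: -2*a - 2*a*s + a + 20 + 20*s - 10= a*(-2*s - 1) + 20*s + 10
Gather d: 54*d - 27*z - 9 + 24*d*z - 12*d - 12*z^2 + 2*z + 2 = d*(24*z + 42) - 12*z^2 - 25*z - 7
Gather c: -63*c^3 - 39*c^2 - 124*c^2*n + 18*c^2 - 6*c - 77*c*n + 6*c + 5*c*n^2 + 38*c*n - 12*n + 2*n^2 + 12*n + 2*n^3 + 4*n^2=-63*c^3 + c^2*(-124*n - 21) + c*(5*n^2 - 39*n) + 2*n^3 + 6*n^2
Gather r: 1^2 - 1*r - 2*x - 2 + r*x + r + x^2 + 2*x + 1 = r*x + x^2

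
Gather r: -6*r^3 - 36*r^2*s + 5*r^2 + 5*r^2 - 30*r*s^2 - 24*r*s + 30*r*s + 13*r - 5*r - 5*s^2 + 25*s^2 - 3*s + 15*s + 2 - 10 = -6*r^3 + r^2*(10 - 36*s) + r*(-30*s^2 + 6*s + 8) + 20*s^2 + 12*s - 8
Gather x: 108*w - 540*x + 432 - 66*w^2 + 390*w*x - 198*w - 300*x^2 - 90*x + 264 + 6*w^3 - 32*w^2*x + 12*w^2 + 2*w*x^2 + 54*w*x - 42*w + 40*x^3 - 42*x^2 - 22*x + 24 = 6*w^3 - 54*w^2 - 132*w + 40*x^3 + x^2*(2*w - 342) + x*(-32*w^2 + 444*w - 652) + 720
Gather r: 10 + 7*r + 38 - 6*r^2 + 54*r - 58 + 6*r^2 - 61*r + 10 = 0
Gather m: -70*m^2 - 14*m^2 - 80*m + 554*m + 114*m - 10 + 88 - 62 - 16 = -84*m^2 + 588*m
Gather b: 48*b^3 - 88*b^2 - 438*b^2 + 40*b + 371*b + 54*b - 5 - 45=48*b^3 - 526*b^2 + 465*b - 50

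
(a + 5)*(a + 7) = a^2 + 12*a + 35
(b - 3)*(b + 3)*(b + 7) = b^3 + 7*b^2 - 9*b - 63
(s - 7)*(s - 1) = s^2 - 8*s + 7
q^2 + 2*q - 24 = (q - 4)*(q + 6)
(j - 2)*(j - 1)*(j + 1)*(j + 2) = j^4 - 5*j^2 + 4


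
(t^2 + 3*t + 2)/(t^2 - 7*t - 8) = (t + 2)/(t - 8)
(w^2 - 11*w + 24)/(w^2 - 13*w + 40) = (w - 3)/(w - 5)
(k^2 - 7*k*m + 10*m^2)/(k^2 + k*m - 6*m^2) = (k - 5*m)/(k + 3*m)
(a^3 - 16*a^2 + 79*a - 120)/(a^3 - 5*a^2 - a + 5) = (a^2 - 11*a + 24)/(a^2 - 1)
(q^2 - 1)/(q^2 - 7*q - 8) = (q - 1)/(q - 8)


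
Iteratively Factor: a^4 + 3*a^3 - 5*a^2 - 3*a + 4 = (a + 4)*(a^3 - a^2 - a + 1) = (a - 1)*(a + 4)*(a^2 - 1) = (a - 1)^2*(a + 4)*(a + 1)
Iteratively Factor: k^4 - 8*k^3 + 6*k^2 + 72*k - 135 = (k - 5)*(k^3 - 3*k^2 - 9*k + 27) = (k - 5)*(k + 3)*(k^2 - 6*k + 9) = (k - 5)*(k - 3)*(k + 3)*(k - 3)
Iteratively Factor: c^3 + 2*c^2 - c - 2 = (c + 1)*(c^2 + c - 2) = (c + 1)*(c + 2)*(c - 1)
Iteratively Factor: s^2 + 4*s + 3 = (s + 3)*(s + 1)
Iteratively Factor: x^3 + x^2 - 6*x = (x)*(x^2 + x - 6) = x*(x + 3)*(x - 2)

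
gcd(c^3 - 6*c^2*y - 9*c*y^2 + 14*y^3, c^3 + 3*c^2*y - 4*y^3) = -c^2 - c*y + 2*y^2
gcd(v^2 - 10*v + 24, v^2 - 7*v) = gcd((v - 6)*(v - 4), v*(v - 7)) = 1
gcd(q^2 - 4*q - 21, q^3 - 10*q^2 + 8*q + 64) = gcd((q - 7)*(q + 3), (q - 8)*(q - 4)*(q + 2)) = 1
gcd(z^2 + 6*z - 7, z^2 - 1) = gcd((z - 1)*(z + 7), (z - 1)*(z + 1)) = z - 1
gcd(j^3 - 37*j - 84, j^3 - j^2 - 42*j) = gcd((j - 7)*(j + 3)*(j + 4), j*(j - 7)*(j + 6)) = j - 7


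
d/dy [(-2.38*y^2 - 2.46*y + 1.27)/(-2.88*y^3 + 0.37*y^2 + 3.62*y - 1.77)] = (-6.8544*y^4 - 14.1696*y^3 + 3.2674*y^2 + 7.4854*y - 0.243200000000001)/(8.2944*y^6 - 2.1312*y^5 - 20.7143*y^4 + 12.874*y^3 + 11.7946*y^2 - 12.8148*y + 3.1329)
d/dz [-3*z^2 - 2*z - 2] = -6*z - 2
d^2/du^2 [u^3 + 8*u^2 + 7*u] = 6*u + 16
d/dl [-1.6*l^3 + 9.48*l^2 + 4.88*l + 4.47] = -4.8*l^2 + 18.96*l + 4.88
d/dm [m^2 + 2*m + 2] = 2*m + 2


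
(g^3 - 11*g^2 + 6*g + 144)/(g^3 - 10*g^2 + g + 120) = (g - 6)/(g - 5)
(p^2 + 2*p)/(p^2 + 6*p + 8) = p/(p + 4)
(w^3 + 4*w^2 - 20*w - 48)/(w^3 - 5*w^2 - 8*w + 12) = (w^2 + 2*w - 24)/(w^2 - 7*w + 6)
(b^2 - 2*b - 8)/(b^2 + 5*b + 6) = (b - 4)/(b + 3)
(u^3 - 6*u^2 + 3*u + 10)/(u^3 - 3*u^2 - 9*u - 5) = (u - 2)/(u + 1)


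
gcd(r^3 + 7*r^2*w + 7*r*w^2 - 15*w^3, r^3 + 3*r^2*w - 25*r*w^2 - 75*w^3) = r^2 + 8*r*w + 15*w^2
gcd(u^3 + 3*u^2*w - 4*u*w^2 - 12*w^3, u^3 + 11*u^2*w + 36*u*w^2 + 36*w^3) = u^2 + 5*u*w + 6*w^2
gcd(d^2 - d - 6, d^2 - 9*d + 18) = d - 3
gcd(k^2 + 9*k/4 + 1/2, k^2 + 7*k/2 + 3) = k + 2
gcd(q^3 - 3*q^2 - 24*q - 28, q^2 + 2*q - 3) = 1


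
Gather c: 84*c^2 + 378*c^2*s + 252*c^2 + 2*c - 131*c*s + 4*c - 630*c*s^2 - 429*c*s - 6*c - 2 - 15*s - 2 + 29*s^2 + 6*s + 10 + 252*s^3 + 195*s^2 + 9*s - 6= c^2*(378*s + 336) + c*(-630*s^2 - 560*s) + 252*s^3 + 224*s^2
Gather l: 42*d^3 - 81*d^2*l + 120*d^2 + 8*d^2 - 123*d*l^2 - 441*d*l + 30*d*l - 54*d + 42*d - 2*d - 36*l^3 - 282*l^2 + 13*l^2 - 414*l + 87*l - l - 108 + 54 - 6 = 42*d^3 + 128*d^2 - 14*d - 36*l^3 + l^2*(-123*d - 269) + l*(-81*d^2 - 411*d - 328) - 60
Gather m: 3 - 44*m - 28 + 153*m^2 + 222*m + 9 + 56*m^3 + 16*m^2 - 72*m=56*m^3 + 169*m^2 + 106*m - 16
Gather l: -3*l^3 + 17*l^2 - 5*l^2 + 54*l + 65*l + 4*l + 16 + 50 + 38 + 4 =-3*l^3 + 12*l^2 + 123*l + 108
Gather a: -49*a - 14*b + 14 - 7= -49*a - 14*b + 7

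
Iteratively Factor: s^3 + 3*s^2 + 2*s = (s)*(s^2 + 3*s + 2) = s*(s + 2)*(s + 1)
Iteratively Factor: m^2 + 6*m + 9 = (m + 3)*(m + 3)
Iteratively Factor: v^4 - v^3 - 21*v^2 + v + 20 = (v - 1)*(v^3 - 21*v - 20) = (v - 1)*(v + 1)*(v^2 - v - 20) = (v - 5)*(v - 1)*(v + 1)*(v + 4)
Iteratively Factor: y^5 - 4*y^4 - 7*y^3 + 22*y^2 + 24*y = (y - 4)*(y^4 - 7*y^2 - 6*y) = (y - 4)*(y + 1)*(y^3 - y^2 - 6*y) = y*(y - 4)*(y + 1)*(y^2 - y - 6) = y*(y - 4)*(y + 1)*(y + 2)*(y - 3)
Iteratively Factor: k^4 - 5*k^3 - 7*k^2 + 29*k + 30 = (k - 5)*(k^3 - 7*k - 6) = (k - 5)*(k - 3)*(k^2 + 3*k + 2) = (k - 5)*(k - 3)*(k + 1)*(k + 2)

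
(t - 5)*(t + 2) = t^2 - 3*t - 10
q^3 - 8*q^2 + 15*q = q*(q - 5)*(q - 3)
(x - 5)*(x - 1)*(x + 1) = x^3 - 5*x^2 - x + 5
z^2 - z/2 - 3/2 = (z - 3/2)*(z + 1)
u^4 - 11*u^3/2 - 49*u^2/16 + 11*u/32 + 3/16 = (u - 6)*(u - 1/4)*(u + 1/4)*(u + 1/2)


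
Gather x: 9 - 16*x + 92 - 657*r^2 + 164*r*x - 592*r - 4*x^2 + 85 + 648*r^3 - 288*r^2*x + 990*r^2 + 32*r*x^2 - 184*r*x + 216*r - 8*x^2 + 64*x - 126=648*r^3 + 333*r^2 - 376*r + x^2*(32*r - 12) + x*(-288*r^2 - 20*r + 48) + 60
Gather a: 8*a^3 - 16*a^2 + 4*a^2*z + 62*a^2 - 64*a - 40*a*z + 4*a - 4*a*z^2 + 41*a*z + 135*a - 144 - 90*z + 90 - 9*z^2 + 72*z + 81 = 8*a^3 + a^2*(4*z + 46) + a*(-4*z^2 + z + 75) - 9*z^2 - 18*z + 27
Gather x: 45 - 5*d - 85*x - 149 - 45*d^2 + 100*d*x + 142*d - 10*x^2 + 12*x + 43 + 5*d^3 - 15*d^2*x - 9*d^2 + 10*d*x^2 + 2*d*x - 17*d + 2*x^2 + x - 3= 5*d^3 - 54*d^2 + 120*d + x^2*(10*d - 8) + x*(-15*d^2 + 102*d - 72) - 64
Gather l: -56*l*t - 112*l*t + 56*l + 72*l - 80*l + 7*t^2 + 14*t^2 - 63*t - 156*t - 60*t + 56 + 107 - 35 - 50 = l*(48 - 168*t) + 21*t^2 - 279*t + 78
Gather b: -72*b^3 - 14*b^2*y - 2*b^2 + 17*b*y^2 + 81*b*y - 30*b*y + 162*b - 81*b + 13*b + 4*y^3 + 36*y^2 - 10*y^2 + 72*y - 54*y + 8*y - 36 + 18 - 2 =-72*b^3 + b^2*(-14*y - 2) + b*(17*y^2 + 51*y + 94) + 4*y^3 + 26*y^2 + 26*y - 20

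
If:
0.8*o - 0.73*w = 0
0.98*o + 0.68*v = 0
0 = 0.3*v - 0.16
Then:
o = -0.37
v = 0.53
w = -0.41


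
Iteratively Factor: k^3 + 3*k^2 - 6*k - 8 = (k - 2)*(k^2 + 5*k + 4) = (k - 2)*(k + 1)*(k + 4)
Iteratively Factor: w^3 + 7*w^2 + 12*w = (w)*(w^2 + 7*w + 12) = w*(w + 3)*(w + 4)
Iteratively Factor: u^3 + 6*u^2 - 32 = (u + 4)*(u^2 + 2*u - 8) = (u + 4)^2*(u - 2)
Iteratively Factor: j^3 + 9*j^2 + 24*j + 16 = (j + 4)*(j^2 + 5*j + 4) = (j + 4)^2*(j + 1)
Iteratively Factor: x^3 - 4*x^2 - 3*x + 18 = (x - 3)*(x^2 - x - 6) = (x - 3)*(x + 2)*(x - 3)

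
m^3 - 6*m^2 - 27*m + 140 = (m - 7)*(m - 4)*(m + 5)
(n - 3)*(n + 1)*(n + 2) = n^3 - 7*n - 6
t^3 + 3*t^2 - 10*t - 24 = (t - 3)*(t + 2)*(t + 4)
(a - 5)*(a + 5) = a^2 - 25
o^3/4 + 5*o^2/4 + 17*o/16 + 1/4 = (o/4 + 1)*(o + 1/2)^2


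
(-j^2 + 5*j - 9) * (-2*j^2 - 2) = 2*j^4 - 10*j^3 + 20*j^2 - 10*j + 18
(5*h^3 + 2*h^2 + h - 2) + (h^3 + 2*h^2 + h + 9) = 6*h^3 + 4*h^2 + 2*h + 7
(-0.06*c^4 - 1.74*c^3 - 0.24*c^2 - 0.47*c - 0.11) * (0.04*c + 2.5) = -0.0024*c^5 - 0.2196*c^4 - 4.3596*c^3 - 0.6188*c^2 - 1.1794*c - 0.275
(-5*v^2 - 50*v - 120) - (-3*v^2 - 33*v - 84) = -2*v^2 - 17*v - 36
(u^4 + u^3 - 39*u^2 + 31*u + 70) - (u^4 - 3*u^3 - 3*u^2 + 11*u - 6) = 4*u^3 - 36*u^2 + 20*u + 76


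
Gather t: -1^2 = -1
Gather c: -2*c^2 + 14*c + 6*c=-2*c^2 + 20*c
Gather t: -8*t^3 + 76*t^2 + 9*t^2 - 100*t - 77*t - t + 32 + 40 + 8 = -8*t^3 + 85*t^2 - 178*t + 80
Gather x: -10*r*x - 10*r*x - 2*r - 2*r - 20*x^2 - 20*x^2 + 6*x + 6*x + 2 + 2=-4*r - 40*x^2 + x*(12 - 20*r) + 4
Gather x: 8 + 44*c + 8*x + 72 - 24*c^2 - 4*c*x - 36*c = -24*c^2 + 8*c + x*(8 - 4*c) + 80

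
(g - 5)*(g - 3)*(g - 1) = g^3 - 9*g^2 + 23*g - 15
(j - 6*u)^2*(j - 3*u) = j^3 - 15*j^2*u + 72*j*u^2 - 108*u^3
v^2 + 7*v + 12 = (v + 3)*(v + 4)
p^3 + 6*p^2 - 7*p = p*(p - 1)*(p + 7)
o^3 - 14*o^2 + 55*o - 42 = (o - 7)*(o - 6)*(o - 1)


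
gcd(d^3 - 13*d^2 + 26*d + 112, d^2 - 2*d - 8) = d + 2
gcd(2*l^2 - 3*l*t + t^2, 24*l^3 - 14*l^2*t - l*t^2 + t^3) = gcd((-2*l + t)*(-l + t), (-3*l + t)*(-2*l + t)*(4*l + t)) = -2*l + t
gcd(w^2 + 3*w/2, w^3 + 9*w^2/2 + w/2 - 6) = w + 3/2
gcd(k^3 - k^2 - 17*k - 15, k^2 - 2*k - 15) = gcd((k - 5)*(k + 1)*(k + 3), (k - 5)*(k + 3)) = k^2 - 2*k - 15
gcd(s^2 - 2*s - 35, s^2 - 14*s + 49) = s - 7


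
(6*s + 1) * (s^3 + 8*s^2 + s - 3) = 6*s^4 + 49*s^3 + 14*s^2 - 17*s - 3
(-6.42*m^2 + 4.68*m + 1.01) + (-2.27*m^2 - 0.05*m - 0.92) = -8.69*m^2 + 4.63*m + 0.09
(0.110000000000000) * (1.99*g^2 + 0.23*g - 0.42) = 0.2189*g^2 + 0.0253*g - 0.0462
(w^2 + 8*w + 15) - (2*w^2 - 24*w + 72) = -w^2 + 32*w - 57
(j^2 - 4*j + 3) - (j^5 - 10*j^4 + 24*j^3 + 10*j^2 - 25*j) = -j^5 + 10*j^4 - 24*j^3 - 9*j^2 + 21*j + 3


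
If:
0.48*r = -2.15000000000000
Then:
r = -4.48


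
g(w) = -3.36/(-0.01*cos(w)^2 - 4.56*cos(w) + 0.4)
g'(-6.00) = 0.27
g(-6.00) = 0.84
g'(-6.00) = 0.27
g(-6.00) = 0.84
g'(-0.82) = -1.52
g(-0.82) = 1.24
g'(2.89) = 0.16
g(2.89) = -0.70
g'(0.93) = 2.27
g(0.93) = 1.44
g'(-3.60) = 0.34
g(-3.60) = -0.75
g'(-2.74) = -0.28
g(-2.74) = -0.73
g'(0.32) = 0.31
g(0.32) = 0.85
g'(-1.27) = -16.17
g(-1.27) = 3.53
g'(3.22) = -0.05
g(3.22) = -0.68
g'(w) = -3.36*(-0.02*sin(w)*cos(w) - 4.56*sin(w))/(-0.01*cos(w)^2 - 4.56*cos(w) + 0.4)^2 = (0.0672*cos(w) + 15.3216)*sin(w)/(0.01*cos(w)^2 + 4.56*cos(w) - 0.4)^2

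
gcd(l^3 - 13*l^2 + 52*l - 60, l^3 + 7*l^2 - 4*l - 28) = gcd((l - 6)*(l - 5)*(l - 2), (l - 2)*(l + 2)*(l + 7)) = l - 2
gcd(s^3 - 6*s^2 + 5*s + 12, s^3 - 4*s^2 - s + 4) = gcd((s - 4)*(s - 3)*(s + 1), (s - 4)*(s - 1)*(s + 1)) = s^2 - 3*s - 4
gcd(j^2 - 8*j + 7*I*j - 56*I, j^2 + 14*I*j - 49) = j + 7*I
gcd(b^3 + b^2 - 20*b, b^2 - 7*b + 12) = b - 4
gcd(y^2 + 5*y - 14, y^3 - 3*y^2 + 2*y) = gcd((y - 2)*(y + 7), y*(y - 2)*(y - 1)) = y - 2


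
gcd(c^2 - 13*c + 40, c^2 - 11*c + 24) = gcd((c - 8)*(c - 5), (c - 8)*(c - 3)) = c - 8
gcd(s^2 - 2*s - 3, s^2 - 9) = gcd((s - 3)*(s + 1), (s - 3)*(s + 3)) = s - 3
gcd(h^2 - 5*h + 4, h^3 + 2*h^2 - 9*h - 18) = 1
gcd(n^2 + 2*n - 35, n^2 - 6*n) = 1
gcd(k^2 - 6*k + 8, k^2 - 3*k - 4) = k - 4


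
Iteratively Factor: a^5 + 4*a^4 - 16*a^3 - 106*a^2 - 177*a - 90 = (a - 5)*(a^4 + 9*a^3 + 29*a^2 + 39*a + 18) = (a - 5)*(a + 3)*(a^3 + 6*a^2 + 11*a + 6) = (a - 5)*(a + 3)^2*(a^2 + 3*a + 2) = (a - 5)*(a + 1)*(a + 3)^2*(a + 2)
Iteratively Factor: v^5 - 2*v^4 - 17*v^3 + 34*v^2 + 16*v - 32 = (v - 4)*(v^4 + 2*v^3 - 9*v^2 - 2*v + 8) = (v - 4)*(v + 1)*(v^3 + v^2 - 10*v + 8) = (v - 4)*(v + 1)*(v + 4)*(v^2 - 3*v + 2) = (v - 4)*(v - 1)*(v + 1)*(v + 4)*(v - 2)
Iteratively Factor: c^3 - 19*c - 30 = (c + 2)*(c^2 - 2*c - 15) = (c + 2)*(c + 3)*(c - 5)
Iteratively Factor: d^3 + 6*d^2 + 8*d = (d + 2)*(d^2 + 4*d) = (d + 2)*(d + 4)*(d)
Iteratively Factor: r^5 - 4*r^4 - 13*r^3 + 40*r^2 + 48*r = (r)*(r^4 - 4*r^3 - 13*r^2 + 40*r + 48) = r*(r + 3)*(r^3 - 7*r^2 + 8*r + 16) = r*(r + 1)*(r + 3)*(r^2 - 8*r + 16) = r*(r - 4)*(r + 1)*(r + 3)*(r - 4)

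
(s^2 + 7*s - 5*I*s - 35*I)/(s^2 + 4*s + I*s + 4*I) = (s^2 + s*(7 - 5*I) - 35*I)/(s^2 + s*(4 + I) + 4*I)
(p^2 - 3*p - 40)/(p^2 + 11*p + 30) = (p - 8)/(p + 6)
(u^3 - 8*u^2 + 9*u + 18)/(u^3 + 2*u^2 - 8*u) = (u^3 - 8*u^2 + 9*u + 18)/(u*(u^2 + 2*u - 8))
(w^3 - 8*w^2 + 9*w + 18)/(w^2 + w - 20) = (w^3 - 8*w^2 + 9*w + 18)/(w^2 + w - 20)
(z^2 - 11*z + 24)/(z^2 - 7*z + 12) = (z - 8)/(z - 4)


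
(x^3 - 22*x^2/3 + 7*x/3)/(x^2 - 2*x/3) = (3*x^2 - 22*x + 7)/(3*x - 2)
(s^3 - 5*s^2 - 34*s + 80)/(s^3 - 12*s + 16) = (s^2 - 3*s - 40)/(s^2 + 2*s - 8)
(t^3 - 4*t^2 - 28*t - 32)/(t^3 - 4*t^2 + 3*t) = (t^3 - 4*t^2 - 28*t - 32)/(t*(t^2 - 4*t + 3))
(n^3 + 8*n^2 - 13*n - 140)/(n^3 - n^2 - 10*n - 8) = (n^2 + 12*n + 35)/(n^2 + 3*n + 2)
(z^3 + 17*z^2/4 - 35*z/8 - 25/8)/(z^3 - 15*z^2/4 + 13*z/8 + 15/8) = (z + 5)/(z - 3)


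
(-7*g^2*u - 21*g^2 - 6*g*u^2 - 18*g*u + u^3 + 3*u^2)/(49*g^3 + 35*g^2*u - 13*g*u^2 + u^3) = (u + 3)/(-7*g + u)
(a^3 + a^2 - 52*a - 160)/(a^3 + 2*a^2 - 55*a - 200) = (a + 4)/(a + 5)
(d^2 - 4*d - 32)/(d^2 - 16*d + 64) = (d + 4)/(d - 8)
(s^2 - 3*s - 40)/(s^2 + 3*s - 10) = (s - 8)/(s - 2)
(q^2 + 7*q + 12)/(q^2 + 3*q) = (q + 4)/q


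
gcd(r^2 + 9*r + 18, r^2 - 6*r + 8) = 1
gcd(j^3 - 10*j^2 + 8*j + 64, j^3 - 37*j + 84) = j - 4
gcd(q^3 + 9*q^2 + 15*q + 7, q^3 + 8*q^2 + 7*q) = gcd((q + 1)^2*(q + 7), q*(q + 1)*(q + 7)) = q^2 + 8*q + 7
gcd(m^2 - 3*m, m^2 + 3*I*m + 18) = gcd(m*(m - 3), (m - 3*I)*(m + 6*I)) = 1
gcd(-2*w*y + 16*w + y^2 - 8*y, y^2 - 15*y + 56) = y - 8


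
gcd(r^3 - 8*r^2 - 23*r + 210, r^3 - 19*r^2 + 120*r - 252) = r^2 - 13*r + 42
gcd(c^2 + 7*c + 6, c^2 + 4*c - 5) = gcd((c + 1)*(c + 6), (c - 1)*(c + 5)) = 1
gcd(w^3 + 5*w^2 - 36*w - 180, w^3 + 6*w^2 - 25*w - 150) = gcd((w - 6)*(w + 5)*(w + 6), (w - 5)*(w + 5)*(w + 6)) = w^2 + 11*w + 30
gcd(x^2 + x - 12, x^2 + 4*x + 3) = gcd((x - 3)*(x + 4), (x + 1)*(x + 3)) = 1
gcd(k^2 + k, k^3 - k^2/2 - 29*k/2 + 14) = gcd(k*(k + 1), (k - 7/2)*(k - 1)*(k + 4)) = 1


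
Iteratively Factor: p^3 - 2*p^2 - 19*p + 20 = (p - 1)*(p^2 - p - 20) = (p - 5)*(p - 1)*(p + 4)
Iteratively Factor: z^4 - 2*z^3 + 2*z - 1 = (z - 1)*(z^3 - z^2 - z + 1) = (z - 1)^2*(z^2 - 1) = (z - 1)^2*(z + 1)*(z - 1)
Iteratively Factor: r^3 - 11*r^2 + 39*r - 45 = (r - 5)*(r^2 - 6*r + 9) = (r - 5)*(r - 3)*(r - 3)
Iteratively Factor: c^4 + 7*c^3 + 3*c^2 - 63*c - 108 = (c + 3)*(c^3 + 4*c^2 - 9*c - 36) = (c - 3)*(c + 3)*(c^2 + 7*c + 12) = (c - 3)*(c + 3)*(c + 4)*(c + 3)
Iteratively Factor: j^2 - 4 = (j + 2)*(j - 2)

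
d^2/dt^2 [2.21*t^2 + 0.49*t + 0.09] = 4.42000000000000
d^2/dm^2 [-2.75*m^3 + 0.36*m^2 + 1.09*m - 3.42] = 0.72 - 16.5*m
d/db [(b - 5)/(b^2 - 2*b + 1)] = (9 - b)/(b^3 - 3*b^2 + 3*b - 1)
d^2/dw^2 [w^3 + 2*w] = 6*w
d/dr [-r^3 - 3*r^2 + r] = -3*r^2 - 6*r + 1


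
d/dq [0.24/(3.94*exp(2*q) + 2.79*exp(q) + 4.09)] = (-1.8912*exp(q) - 0.6696)*exp(q)/(3.94*exp(2*q) + 2.79*exp(q) + 4.09)^2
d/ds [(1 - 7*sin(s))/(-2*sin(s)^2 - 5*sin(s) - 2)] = (-14*sin(s)^2 + 4*sin(s) + 19)*cos(s)/((sin(s) + 2)^2*(2*sin(s) + 1)^2)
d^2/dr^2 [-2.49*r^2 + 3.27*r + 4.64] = -4.98000000000000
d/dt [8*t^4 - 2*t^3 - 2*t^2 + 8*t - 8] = 32*t^3 - 6*t^2 - 4*t + 8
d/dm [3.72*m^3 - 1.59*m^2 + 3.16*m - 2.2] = 11.16*m^2 - 3.18*m + 3.16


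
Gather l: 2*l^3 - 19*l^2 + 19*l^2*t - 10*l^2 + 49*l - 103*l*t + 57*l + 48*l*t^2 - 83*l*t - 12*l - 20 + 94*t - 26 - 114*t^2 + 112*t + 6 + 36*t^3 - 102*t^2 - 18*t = 2*l^3 + l^2*(19*t - 29) + l*(48*t^2 - 186*t + 94) + 36*t^3 - 216*t^2 + 188*t - 40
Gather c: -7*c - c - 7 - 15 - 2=-8*c - 24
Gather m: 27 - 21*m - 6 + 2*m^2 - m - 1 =2*m^2 - 22*m + 20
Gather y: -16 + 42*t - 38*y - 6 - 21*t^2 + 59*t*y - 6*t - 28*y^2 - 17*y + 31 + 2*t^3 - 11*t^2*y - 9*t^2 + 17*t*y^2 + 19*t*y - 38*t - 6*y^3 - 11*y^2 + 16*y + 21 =2*t^3 - 30*t^2 - 2*t - 6*y^3 + y^2*(17*t - 39) + y*(-11*t^2 + 78*t - 39) + 30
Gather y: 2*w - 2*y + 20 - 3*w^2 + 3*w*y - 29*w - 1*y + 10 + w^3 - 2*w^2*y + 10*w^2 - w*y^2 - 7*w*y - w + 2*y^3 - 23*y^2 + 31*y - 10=w^3 + 7*w^2 - 28*w + 2*y^3 + y^2*(-w - 23) + y*(-2*w^2 - 4*w + 28) + 20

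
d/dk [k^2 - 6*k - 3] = 2*k - 6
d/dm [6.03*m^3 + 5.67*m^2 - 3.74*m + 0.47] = 18.09*m^2 + 11.34*m - 3.74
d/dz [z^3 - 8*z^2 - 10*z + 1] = 3*z^2 - 16*z - 10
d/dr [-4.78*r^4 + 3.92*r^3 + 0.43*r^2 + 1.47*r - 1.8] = -19.12*r^3 + 11.76*r^2 + 0.86*r + 1.47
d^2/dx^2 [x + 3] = 0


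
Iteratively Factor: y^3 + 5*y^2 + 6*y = (y + 2)*(y^2 + 3*y) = (y + 2)*(y + 3)*(y)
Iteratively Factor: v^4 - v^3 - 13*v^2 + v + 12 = (v - 4)*(v^3 + 3*v^2 - v - 3) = (v - 4)*(v - 1)*(v^2 + 4*v + 3) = (v - 4)*(v - 1)*(v + 1)*(v + 3)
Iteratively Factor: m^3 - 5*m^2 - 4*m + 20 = (m - 2)*(m^2 - 3*m - 10) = (m - 5)*(m - 2)*(m + 2)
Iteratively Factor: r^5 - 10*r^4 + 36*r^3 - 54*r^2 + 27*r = (r - 1)*(r^4 - 9*r^3 + 27*r^2 - 27*r) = (r - 3)*(r - 1)*(r^3 - 6*r^2 + 9*r) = (r - 3)^2*(r - 1)*(r^2 - 3*r) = (r - 3)^3*(r - 1)*(r)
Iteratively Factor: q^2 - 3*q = (q - 3)*(q)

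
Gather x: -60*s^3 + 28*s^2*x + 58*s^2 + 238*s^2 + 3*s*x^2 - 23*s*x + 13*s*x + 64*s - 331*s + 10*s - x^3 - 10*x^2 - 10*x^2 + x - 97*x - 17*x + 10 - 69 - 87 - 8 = -60*s^3 + 296*s^2 - 257*s - x^3 + x^2*(3*s - 20) + x*(28*s^2 - 10*s - 113) - 154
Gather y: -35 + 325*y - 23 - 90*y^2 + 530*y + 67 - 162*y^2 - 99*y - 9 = -252*y^2 + 756*y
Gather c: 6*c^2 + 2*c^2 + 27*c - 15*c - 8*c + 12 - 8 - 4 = 8*c^2 + 4*c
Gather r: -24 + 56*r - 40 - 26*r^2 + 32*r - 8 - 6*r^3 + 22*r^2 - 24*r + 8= -6*r^3 - 4*r^2 + 64*r - 64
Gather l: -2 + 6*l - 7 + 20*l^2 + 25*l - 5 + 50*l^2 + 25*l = 70*l^2 + 56*l - 14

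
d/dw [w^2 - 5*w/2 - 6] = 2*w - 5/2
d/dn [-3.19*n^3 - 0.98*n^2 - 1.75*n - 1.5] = -9.57*n^2 - 1.96*n - 1.75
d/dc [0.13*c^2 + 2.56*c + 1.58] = 0.26*c + 2.56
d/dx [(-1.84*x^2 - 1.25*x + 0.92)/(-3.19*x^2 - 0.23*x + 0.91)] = (-3.5643*x^2 + 2.5208*x - 0.9259)/(10.1761*x^4 + 1.4674*x^3 - 5.7529*x^2 - 0.4186*x + 0.8281)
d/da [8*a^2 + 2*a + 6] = 16*a + 2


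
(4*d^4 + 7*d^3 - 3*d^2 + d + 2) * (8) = 32*d^4 + 56*d^3 - 24*d^2 + 8*d + 16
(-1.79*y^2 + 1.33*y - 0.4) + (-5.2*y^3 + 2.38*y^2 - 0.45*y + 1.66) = -5.2*y^3 + 0.59*y^2 + 0.88*y + 1.26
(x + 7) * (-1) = -x - 7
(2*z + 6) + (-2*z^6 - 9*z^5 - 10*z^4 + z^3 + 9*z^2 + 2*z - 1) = -2*z^6 - 9*z^5 - 10*z^4 + z^3 + 9*z^2 + 4*z + 5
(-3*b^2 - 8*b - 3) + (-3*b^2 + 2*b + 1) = -6*b^2 - 6*b - 2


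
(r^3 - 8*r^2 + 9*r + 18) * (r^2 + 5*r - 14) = r^5 - 3*r^4 - 45*r^3 + 175*r^2 - 36*r - 252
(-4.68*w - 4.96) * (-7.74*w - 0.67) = 36.2232*w^2 + 41.526*w + 3.3232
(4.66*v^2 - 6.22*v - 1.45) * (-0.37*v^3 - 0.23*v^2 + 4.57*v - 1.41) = -1.7242*v^5 + 1.2296*v^4 + 23.2633*v^3 - 34.6625*v^2 + 2.1437*v + 2.0445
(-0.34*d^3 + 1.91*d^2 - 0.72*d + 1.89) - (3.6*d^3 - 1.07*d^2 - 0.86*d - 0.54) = -3.94*d^3 + 2.98*d^2 + 0.14*d + 2.43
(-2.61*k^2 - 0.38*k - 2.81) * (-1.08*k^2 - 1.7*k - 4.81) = 2.8188*k^4 + 4.8474*k^3 + 16.2349*k^2 + 6.6048*k + 13.5161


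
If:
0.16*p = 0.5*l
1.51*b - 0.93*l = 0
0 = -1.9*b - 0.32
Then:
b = -0.17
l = -0.27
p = -0.85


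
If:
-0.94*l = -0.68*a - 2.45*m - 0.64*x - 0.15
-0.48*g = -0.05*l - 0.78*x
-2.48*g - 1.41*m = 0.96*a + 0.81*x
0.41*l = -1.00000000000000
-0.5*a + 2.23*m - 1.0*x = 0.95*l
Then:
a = -0.68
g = 0.63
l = -2.44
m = -0.95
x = 0.54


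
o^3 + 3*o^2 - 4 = (o - 1)*(o + 2)^2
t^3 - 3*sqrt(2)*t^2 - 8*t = t*(t - 4*sqrt(2))*(t + sqrt(2))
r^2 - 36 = (r - 6)*(r + 6)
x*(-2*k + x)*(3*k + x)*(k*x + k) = -6*k^3*x^2 - 6*k^3*x + k^2*x^3 + k^2*x^2 + k*x^4 + k*x^3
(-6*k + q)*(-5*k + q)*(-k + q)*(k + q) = -30*k^4 + 11*k^3*q + 29*k^2*q^2 - 11*k*q^3 + q^4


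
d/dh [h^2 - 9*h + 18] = 2*h - 9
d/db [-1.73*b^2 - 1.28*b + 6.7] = -3.46*b - 1.28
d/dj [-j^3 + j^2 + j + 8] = -3*j^2 + 2*j + 1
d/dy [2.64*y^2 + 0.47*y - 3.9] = 5.28*y + 0.47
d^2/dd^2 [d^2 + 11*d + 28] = 2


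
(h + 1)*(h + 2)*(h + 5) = h^3 + 8*h^2 + 17*h + 10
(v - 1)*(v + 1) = v^2 - 1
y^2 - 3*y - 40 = (y - 8)*(y + 5)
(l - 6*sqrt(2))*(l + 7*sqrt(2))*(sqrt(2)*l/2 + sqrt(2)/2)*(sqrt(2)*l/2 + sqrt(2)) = l^4/2 + sqrt(2)*l^3/2 + 3*l^3/2 - 41*l^2 + 3*sqrt(2)*l^2/2 - 126*l + sqrt(2)*l - 84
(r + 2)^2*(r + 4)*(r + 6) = r^4 + 14*r^3 + 68*r^2 + 136*r + 96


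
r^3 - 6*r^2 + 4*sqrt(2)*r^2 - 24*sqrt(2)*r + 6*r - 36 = (r - 6)*(r + sqrt(2))*(r + 3*sqrt(2))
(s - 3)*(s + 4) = s^2 + s - 12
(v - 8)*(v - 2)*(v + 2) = v^3 - 8*v^2 - 4*v + 32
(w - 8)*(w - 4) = w^2 - 12*w + 32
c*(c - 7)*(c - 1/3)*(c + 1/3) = c^4 - 7*c^3 - c^2/9 + 7*c/9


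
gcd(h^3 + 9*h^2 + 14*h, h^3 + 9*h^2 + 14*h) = h^3 + 9*h^2 + 14*h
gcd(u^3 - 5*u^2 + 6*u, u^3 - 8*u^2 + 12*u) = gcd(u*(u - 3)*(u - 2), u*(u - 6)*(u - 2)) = u^2 - 2*u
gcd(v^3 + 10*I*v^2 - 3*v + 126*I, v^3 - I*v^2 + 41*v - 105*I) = v^2 + 4*I*v + 21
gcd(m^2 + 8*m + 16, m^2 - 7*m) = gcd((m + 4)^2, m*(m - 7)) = 1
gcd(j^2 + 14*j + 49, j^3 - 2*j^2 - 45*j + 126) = j + 7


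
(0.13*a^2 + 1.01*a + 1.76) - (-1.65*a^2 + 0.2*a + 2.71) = 1.78*a^2 + 0.81*a - 0.95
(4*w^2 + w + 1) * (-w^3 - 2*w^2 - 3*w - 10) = -4*w^5 - 9*w^4 - 15*w^3 - 45*w^2 - 13*w - 10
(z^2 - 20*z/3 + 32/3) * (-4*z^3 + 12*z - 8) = -4*z^5 + 80*z^4/3 - 92*z^3/3 - 88*z^2 + 544*z/3 - 256/3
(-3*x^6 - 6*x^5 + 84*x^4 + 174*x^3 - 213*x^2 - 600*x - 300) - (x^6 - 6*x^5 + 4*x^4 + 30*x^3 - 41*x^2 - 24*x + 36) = -4*x^6 + 80*x^4 + 144*x^3 - 172*x^2 - 576*x - 336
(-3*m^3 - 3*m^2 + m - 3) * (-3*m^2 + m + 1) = 9*m^5 + 6*m^4 - 9*m^3 + 7*m^2 - 2*m - 3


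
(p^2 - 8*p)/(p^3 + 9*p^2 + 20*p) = (p - 8)/(p^2 + 9*p + 20)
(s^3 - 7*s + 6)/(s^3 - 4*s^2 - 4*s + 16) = (s^2 + 2*s - 3)/(s^2 - 2*s - 8)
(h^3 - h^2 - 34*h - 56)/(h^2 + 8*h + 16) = (h^2 - 5*h - 14)/(h + 4)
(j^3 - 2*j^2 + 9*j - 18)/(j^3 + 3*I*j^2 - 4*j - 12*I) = (j - 3*I)/(j + 2)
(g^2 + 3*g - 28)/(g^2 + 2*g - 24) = (g + 7)/(g + 6)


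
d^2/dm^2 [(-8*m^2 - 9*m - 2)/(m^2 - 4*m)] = 2*(-41*m^3 - 6*m^2 + 24*m - 32)/(m^3*(m^3 - 12*m^2 + 48*m - 64))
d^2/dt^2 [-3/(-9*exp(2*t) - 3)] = (36*exp(2*t) - 12)*exp(2*t)/(3*exp(2*t) + 1)^3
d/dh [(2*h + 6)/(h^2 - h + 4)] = 2*(h^2 - h - (h + 3)*(2*h - 1) + 4)/(h^2 - h + 4)^2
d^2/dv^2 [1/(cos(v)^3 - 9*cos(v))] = 3*(6*sin(v)^6 - 8*sin(v)^4 + 43*sin(v)^2 + 3*cos(v)^6 + 13)/((cos(v)^2 - 9)^3*cos(v)^3)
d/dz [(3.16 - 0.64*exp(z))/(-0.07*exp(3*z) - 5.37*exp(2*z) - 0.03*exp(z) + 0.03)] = (-0.0896*exp(3*z) - 2.7732*exp(2*z) + 33.9384*exp(z) + 0.0756)*exp(z)/(0.0049*exp(6*z) + 0.7518*exp(5*z) + 28.8411*exp(4*z) + 0.318*exp(3*z) - 0.3213*exp(2*z) - 0.0018*exp(z) + 0.0009)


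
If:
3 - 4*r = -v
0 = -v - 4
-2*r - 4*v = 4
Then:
No Solution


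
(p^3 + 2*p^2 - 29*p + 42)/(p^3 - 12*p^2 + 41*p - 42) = (p + 7)/(p - 7)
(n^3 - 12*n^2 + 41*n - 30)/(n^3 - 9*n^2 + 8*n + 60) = (n - 1)/(n + 2)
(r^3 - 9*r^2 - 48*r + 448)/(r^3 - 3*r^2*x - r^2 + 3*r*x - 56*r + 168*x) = (8 - r)/(-r + 3*x)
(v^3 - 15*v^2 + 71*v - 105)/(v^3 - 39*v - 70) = (v^2 - 8*v + 15)/(v^2 + 7*v + 10)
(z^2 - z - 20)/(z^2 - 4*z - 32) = (z - 5)/(z - 8)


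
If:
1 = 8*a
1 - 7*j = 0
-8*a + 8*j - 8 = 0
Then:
No Solution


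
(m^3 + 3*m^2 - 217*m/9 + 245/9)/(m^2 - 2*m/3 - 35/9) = (3*m^2 + 16*m - 35)/(3*m + 5)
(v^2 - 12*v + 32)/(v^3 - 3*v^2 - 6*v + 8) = (v - 8)/(v^2 + v - 2)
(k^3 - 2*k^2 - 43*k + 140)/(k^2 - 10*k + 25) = (k^2 + 3*k - 28)/(k - 5)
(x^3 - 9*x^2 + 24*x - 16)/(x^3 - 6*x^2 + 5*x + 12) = (x^2 - 5*x + 4)/(x^2 - 2*x - 3)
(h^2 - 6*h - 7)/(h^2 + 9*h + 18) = (h^2 - 6*h - 7)/(h^2 + 9*h + 18)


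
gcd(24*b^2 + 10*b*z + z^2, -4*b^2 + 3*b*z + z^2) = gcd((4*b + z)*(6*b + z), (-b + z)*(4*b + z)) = 4*b + z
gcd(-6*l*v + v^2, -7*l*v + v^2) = v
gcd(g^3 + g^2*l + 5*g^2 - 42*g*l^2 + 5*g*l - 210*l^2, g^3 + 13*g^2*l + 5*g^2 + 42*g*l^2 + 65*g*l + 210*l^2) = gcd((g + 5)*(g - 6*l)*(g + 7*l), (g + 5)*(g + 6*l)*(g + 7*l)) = g^2 + 7*g*l + 5*g + 35*l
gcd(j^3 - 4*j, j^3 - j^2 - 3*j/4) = j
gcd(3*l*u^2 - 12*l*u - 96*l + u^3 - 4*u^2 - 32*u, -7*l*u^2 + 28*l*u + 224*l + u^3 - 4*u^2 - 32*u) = u^2 - 4*u - 32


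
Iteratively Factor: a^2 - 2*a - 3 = (a - 3)*(a + 1)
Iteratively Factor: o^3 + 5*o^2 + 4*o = (o)*(o^2 + 5*o + 4) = o*(o + 4)*(o + 1)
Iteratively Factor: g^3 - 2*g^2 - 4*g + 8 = (g - 2)*(g^2 - 4) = (g - 2)^2*(g + 2)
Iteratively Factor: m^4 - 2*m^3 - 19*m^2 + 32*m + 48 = (m - 3)*(m^3 + m^2 - 16*m - 16) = (m - 3)*(m + 4)*(m^2 - 3*m - 4) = (m - 4)*(m - 3)*(m + 4)*(m + 1)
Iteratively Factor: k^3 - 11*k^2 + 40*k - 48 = (k - 3)*(k^2 - 8*k + 16) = (k - 4)*(k - 3)*(k - 4)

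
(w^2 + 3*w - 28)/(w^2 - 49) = (w - 4)/(w - 7)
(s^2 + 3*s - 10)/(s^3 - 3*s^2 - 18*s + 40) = (s + 5)/(s^2 - s - 20)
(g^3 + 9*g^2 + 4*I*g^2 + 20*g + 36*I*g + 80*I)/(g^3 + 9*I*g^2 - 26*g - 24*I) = (g^2 + 9*g + 20)/(g^2 + 5*I*g - 6)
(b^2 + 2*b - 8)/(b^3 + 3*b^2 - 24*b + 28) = (b + 4)/(b^2 + 5*b - 14)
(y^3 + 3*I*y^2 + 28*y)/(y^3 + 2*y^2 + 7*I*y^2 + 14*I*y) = (y - 4*I)/(y + 2)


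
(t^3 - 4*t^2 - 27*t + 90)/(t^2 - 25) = (t^2 - 9*t + 18)/(t - 5)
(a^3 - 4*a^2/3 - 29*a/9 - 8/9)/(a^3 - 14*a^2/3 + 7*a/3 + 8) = (a + 1/3)/(a - 3)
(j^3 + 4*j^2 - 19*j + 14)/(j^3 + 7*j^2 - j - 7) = (j - 2)/(j + 1)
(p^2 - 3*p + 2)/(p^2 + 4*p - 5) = (p - 2)/(p + 5)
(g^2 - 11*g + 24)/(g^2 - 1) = (g^2 - 11*g + 24)/(g^2 - 1)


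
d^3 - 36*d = d*(d - 6)*(d + 6)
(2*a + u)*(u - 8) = 2*a*u - 16*a + u^2 - 8*u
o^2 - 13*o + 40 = (o - 8)*(o - 5)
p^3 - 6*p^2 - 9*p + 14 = (p - 7)*(p - 1)*(p + 2)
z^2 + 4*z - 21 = (z - 3)*(z + 7)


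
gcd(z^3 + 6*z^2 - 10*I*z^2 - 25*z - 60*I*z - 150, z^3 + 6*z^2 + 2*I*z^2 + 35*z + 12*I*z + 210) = z^2 + z*(6 - 5*I) - 30*I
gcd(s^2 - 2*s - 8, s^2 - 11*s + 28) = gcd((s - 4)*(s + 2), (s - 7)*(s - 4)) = s - 4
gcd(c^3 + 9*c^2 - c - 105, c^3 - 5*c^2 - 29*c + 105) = c^2 + 2*c - 15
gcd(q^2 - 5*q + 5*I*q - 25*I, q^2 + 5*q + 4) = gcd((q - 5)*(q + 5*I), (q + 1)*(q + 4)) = 1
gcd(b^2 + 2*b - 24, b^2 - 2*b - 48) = b + 6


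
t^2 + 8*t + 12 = (t + 2)*(t + 6)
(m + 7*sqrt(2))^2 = m^2 + 14*sqrt(2)*m + 98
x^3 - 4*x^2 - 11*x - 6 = (x - 6)*(x + 1)^2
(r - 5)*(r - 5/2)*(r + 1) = r^3 - 13*r^2/2 + 5*r + 25/2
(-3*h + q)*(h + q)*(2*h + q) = -6*h^3 - 7*h^2*q + q^3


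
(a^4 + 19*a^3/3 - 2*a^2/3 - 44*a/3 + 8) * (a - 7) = a^5 - 2*a^4/3 - 45*a^3 - 10*a^2 + 332*a/3 - 56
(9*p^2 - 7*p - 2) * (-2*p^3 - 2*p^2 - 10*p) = -18*p^5 - 4*p^4 - 72*p^3 + 74*p^2 + 20*p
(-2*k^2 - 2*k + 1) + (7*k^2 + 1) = 5*k^2 - 2*k + 2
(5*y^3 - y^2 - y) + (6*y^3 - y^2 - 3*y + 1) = 11*y^3 - 2*y^2 - 4*y + 1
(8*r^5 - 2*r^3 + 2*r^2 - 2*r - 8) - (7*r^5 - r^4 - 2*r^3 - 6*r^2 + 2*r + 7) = r^5 + r^4 + 8*r^2 - 4*r - 15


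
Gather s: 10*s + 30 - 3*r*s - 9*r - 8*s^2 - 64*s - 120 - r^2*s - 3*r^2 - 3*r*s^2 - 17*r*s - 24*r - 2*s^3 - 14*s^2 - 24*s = -3*r^2 - 33*r - 2*s^3 + s^2*(-3*r - 22) + s*(-r^2 - 20*r - 78) - 90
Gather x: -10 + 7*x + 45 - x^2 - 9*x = -x^2 - 2*x + 35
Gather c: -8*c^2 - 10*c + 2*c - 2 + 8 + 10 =-8*c^2 - 8*c + 16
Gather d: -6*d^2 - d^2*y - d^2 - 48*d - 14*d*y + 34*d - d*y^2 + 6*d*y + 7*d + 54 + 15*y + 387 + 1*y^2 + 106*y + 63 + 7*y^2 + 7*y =d^2*(-y - 7) + d*(-y^2 - 8*y - 7) + 8*y^2 + 128*y + 504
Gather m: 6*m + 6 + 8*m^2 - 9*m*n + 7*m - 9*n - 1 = 8*m^2 + m*(13 - 9*n) - 9*n + 5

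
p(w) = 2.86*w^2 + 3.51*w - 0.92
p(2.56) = 26.81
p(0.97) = 5.18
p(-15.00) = 589.93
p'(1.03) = 9.40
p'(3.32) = 22.50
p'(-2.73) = -12.11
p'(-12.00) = -65.13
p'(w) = 5.72*w + 3.51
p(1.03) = 5.73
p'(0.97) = 9.06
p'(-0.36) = 1.45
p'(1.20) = 10.37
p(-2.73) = 10.81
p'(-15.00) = -82.29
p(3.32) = 42.26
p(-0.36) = -1.81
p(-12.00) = 368.80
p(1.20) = 7.41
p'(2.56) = 18.15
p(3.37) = 43.39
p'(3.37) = 22.79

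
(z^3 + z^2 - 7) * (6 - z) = -z^4 + 5*z^3 + 6*z^2 + 7*z - 42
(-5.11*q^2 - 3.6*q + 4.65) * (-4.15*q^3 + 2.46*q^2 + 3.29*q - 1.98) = 21.2065*q^5 + 2.3694*q^4 - 44.9654*q^3 + 9.7128*q^2 + 22.4265*q - 9.207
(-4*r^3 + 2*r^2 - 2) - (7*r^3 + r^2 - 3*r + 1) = -11*r^3 + r^2 + 3*r - 3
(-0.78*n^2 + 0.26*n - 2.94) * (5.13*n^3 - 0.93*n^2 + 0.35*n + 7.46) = -4.0014*n^5 + 2.0592*n^4 - 15.597*n^3 - 2.9936*n^2 + 0.9106*n - 21.9324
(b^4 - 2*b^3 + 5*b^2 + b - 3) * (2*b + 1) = 2*b^5 - 3*b^4 + 8*b^3 + 7*b^2 - 5*b - 3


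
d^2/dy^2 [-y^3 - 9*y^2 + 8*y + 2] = -6*y - 18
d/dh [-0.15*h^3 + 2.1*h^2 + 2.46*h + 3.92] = -0.45*h^2 + 4.2*h + 2.46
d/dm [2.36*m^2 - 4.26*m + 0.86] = 4.72*m - 4.26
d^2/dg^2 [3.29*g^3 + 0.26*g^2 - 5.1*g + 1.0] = 19.74*g + 0.52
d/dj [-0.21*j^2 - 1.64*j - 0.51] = -0.42*j - 1.64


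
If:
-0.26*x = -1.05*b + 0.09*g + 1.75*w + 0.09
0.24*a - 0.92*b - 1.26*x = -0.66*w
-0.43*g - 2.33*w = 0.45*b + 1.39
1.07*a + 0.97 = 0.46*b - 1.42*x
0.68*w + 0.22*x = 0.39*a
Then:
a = -1.50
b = -1.13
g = 2.75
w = -0.89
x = 0.08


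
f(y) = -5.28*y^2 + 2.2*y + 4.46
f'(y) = 2.2 - 10.56*y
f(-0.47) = 2.26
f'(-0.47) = 7.16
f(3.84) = -64.95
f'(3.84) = -38.35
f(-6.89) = -261.35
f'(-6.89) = 74.96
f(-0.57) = 1.49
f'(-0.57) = 8.22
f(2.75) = -29.42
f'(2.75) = -26.84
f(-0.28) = 3.43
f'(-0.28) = 5.16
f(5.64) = -151.09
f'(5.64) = -57.36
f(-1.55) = -11.64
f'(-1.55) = 18.57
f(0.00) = 4.46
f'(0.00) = 2.20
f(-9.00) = -443.02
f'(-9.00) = 97.24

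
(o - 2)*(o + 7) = o^2 + 5*o - 14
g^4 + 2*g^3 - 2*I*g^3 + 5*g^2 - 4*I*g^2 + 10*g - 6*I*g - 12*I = (g + 2)*(g - 3*I)*(g - I)*(g + 2*I)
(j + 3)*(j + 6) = j^2 + 9*j + 18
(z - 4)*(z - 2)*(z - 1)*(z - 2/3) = z^4 - 23*z^3/3 + 56*z^2/3 - 52*z/3 + 16/3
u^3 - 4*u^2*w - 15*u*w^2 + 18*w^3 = (u - 6*w)*(u - w)*(u + 3*w)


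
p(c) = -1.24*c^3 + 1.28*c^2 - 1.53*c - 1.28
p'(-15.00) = -876.93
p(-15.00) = 4494.67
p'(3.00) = -27.33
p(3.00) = -27.83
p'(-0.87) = -6.57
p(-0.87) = 1.84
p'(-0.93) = -7.13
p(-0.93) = 2.25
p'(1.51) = -6.15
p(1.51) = -4.94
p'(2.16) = -13.36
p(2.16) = -11.11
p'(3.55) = -39.32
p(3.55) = -46.06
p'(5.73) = -109.00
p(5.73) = -201.31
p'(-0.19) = -2.15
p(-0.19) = -0.93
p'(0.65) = -1.44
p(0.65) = -2.07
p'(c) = -3.72*c^2 + 2.56*c - 1.53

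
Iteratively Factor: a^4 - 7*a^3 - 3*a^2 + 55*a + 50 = (a + 1)*(a^3 - 8*a^2 + 5*a + 50) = (a - 5)*(a + 1)*(a^2 - 3*a - 10) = (a - 5)^2*(a + 1)*(a + 2)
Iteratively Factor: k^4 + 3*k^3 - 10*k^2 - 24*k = (k + 2)*(k^3 + k^2 - 12*k) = (k + 2)*(k + 4)*(k^2 - 3*k) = k*(k + 2)*(k + 4)*(k - 3)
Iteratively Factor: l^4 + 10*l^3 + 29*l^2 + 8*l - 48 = (l + 4)*(l^3 + 6*l^2 + 5*l - 12) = (l + 3)*(l + 4)*(l^2 + 3*l - 4) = (l + 3)*(l + 4)^2*(l - 1)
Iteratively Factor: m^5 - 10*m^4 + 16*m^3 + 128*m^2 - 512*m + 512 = (m - 4)*(m^4 - 6*m^3 - 8*m^2 + 96*m - 128) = (m - 4)^2*(m^3 - 2*m^2 - 16*m + 32) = (m - 4)^3*(m^2 + 2*m - 8) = (m - 4)^3*(m + 4)*(m - 2)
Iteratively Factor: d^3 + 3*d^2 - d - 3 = (d - 1)*(d^2 + 4*d + 3) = (d - 1)*(d + 1)*(d + 3)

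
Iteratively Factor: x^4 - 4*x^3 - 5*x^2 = (x + 1)*(x^3 - 5*x^2) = (x - 5)*(x + 1)*(x^2) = x*(x - 5)*(x + 1)*(x)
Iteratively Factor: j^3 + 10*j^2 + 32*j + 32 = (j + 4)*(j^2 + 6*j + 8) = (j + 2)*(j + 4)*(j + 4)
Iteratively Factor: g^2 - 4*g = (g)*(g - 4)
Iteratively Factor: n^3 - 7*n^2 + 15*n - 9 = (n - 3)*(n^2 - 4*n + 3) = (n - 3)^2*(n - 1)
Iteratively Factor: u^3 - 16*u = (u - 4)*(u^2 + 4*u) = (u - 4)*(u + 4)*(u)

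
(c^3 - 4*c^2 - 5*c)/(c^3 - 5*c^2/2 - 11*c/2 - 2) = 2*c*(c - 5)/(2*c^2 - 7*c - 4)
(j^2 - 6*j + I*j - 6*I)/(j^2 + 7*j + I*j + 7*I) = (j - 6)/(j + 7)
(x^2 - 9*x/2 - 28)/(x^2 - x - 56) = (x + 7/2)/(x + 7)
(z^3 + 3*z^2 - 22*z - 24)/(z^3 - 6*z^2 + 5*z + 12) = (z + 6)/(z - 3)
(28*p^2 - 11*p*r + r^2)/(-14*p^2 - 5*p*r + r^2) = (-4*p + r)/(2*p + r)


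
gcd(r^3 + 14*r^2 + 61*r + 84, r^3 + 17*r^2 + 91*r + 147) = r^2 + 10*r + 21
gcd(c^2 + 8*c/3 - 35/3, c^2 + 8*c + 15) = c + 5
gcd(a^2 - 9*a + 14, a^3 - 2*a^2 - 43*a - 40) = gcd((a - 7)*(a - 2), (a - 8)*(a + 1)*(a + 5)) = 1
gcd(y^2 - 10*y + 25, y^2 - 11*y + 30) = y - 5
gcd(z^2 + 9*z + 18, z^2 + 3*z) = z + 3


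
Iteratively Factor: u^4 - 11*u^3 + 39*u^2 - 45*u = (u - 3)*(u^3 - 8*u^2 + 15*u) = (u - 3)^2*(u^2 - 5*u) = (u - 5)*(u - 3)^2*(u)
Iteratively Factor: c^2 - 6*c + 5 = (c - 5)*(c - 1)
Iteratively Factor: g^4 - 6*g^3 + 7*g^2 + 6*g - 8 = (g + 1)*(g^3 - 7*g^2 + 14*g - 8) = (g - 4)*(g + 1)*(g^2 - 3*g + 2) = (g - 4)*(g - 2)*(g + 1)*(g - 1)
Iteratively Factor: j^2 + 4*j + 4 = (j + 2)*(j + 2)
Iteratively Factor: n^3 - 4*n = (n)*(n^2 - 4) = n*(n - 2)*(n + 2)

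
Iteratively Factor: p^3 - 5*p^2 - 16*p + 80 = (p - 5)*(p^2 - 16) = (p - 5)*(p + 4)*(p - 4)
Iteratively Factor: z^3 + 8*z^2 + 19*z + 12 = (z + 3)*(z^2 + 5*z + 4) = (z + 1)*(z + 3)*(z + 4)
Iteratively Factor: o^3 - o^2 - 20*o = (o)*(o^2 - o - 20) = o*(o - 5)*(o + 4)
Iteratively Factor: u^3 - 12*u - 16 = (u + 2)*(u^2 - 2*u - 8) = (u - 4)*(u + 2)*(u + 2)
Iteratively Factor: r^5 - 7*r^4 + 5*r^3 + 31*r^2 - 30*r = (r - 5)*(r^4 - 2*r^3 - 5*r^2 + 6*r) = (r - 5)*(r - 1)*(r^3 - r^2 - 6*r) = r*(r - 5)*(r - 1)*(r^2 - r - 6) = r*(r - 5)*(r - 1)*(r + 2)*(r - 3)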